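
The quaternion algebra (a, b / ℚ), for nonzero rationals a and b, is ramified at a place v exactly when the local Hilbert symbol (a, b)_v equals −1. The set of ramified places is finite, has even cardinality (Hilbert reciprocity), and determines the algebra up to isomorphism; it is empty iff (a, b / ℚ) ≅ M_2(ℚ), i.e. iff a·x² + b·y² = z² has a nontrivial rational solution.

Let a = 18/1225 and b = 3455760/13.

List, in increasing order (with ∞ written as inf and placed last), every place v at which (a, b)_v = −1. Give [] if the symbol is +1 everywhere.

(a, b) ≡ (2, 23205) mod (ℚ^×)²; places V = {2, 3, 5, 7, 11, 13, 17, ∞}.
(a,b)_3: α=2, u≡2; β=1, v≡1 (mod 3); (2|3)=-1, (1|3)=+1; sign (−1)^0·-1^1·+1^2 = -1.
(a,b)_17: α=0, u≡1; β=1, v≡10 (mod 17); (1|17)=+1, (10|17)=-1; sign (−1)^0·+1^1·-1^0 = +1.
(a,b)_5: α=-2, u≡2; β=1, v≡4 (mod 5); (2|5)=-1, (4|5)=+1; sign (−1)^0·-1^1·+1^-2 = -1.
(a,b)_∞: sgn(2)=+, sgn(23205)=+, so +1.
(a,b)_11: α=0, u≡10; β=2, v≡2 (mod 11); (10|11)=-1, (2|11)=-1; sign (−1)^0·-1^2·-1^0 = +1.
(a,b)_2: α=1, β=4; u≡1, v≡5 (mod 8); ε(u)ε(v)=0·0, αω(v)=1·1, βω(u)=4·0; sum ≡ 1  ⇒  -1.
(a,b)_13: α=0, u≡6; β=-1, v≡9 (mod 13); (6|13)=-1, (9|13)=+1; sign (−1)^0·-1^-1·+1^0 = -1.
(a,b)_7: α=-2, u≡1; β=1, v≡2 (mod 7); (1|7)=+1, (2|7)=+1; sign (−1)^0·+1^1·+1^-2 = +1.
|Ram(2, 23205)| = 4, even; anisotropic at {2, 3, 5, 13}.

[2, 3, 5, 13]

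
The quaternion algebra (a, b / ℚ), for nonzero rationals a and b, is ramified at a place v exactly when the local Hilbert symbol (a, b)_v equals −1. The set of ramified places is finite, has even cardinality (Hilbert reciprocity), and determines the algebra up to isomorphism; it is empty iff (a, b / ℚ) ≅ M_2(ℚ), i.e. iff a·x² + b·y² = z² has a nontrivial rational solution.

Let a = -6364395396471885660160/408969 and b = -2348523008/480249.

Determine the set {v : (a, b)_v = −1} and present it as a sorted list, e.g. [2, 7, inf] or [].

[5, 13, 23, inf]

(a, b) ≡ (-924241890, -17342) mod (ℚ^×)²; places V = {2, 3, 5, 7, 11, 13, 17, 19, 23, 29, ∞}.
(a,b)_23: α=3, u≡11; β=3, v≡17 (mod 23); (11|23)=-1, (17|23)=-1; sign (−1)^1·-1^3·-1^3 = -1.
(a,b)_19: α=1, u≡10; β=0, v≡11 (mod 19); (10|19)=-1, (11|19)=+1; sign (−1)^0·-1^0·+1^1 = +1.
(a,b)_7: α=2, u≡4; β=-2, v≡1 (mod 7); (4|7)=+1, (1|7)=+1; sign (−1)^0·+1^-2·+1^2 = +1.
(a,b)_11: α=-1, u≡9; β=-2, v≡9 (mod 11); (9|11)=+1, (9|11)=+1; sign (−1)^0·+1^-2·+1^-1 = +1.
(a,b)_∞: sgn(-924241890)=−, sgn(-17342)=−, so -1.
(a,b)_3: α=-7, u≡2; β=-4, v≡1 (mod 3); (2|3)=-1, (1|3)=+1; sign (−1)^0·-1^-4·+1^-7 = +1.
(a,b)_5: α=1, u≡2; β=0, v≡3 (mod 5); (2|5)=-1, (3|5)=-1; sign (−1)^0·-1^0·-1^1 = -1.
(a,b)_17: α=-1, u≡14; β=0, v≡4 (mod 17); (14|17)=-1, (4|17)=+1; sign (−1)^0·-1^0·+1^-1 = +1.
(a,b)_2: α=21, β=9; u≡7, v≡1 (mod 8); ε(u)ε(v)=1·0, αω(v)=21·0, βω(u)=9·0; sum ≡ 0  ⇒  +1.
(a,b)_13: α=3, u≡9; β=1, v≡5 (mod 13); (9|13)=+1, (5|13)=-1; sign (−1)^0·+1^1·-1^3 = -1.
(a,b)_29: α=3, u≡18; β=1, v≡12 (mod 29); (18|29)=-1, (12|29)=-1; sign (−1)^0·-1^1·-1^3 = +1.
|Ram(-924241890, -17342)| = 4, even; anisotropic at {5, 13, 23, ∞}.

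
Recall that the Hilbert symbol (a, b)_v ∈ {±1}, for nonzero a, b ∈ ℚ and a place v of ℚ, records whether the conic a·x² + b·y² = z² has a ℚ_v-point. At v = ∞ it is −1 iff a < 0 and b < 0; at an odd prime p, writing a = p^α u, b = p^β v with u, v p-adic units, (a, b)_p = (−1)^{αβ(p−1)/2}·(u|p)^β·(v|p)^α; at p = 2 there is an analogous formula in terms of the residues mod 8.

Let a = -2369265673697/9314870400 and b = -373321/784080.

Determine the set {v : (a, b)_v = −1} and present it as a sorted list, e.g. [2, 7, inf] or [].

(a, b) ≡ (-1122, -5) mod (ℚ^×)²; places V = {2, 3, 5, 11, 13, 17, 47, ∞}.
(a,b)_13: α=4, u≡12; β=2, v≡6 (mod 13); (12|13)=+1, (6|13)=-1; sign (−1)^0·+1^2·-1^4 = +1.
(a,b)_2: α=-7, β=-4; u≡7, v≡3 (mod 8); ε(u)ε(v)=1·1, αω(v)=-7·1, βω(u)=-4·0; sum ≡ 0  ⇒  +1.
(a,b)_47: α=4, u≡42; β=2, v≡17 (mod 47); (42|47)=+1, (17|47)=+1; sign (−1)^0·+1^2·+1^4 = +1.
(a,b)_3: α=-7, u≡1; β=-4, v≡1 (mod 3); (1|3)=+1, (1|3)=+1; sign (−1)^0·+1^-4·+1^-7 = +1.
(a,b)_5: α=-2, u≡3; β=-1, v≡4 (mod 5); (3|5)=-1, (4|5)=+1; sign (−1)^0·-1^-1·+1^-2 = -1.
(a,b)_11: α=-3, u≡6; β=-2, v≡8 (mod 11); (6|11)=-1, (8|11)=-1; sign (−1)^0·-1^-2·-1^-3 = -1.
(a,b)_17: α=1, u≡1; β=0, v≡14 (mod 17); (1|17)=+1, (14|17)=-1; sign (−1)^0·+1^0·-1^1 = -1.
(a,b)_∞: sgn(-1122)=−, sgn(-5)=−, so -1.
|Ram(-1122, -5)| = 4, even; anisotropic at {5, 11, 17, ∞}.

[5, 11, 17, inf]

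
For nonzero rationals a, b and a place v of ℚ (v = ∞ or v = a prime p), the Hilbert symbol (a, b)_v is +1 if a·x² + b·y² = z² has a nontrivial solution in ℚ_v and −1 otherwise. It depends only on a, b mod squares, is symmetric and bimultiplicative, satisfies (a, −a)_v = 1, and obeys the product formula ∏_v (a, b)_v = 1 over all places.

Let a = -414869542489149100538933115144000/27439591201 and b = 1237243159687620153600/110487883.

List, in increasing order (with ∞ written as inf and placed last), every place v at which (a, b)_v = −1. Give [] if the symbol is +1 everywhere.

[2, 5, 23, 41]

(a, b) ≡ (-44485, 667) mod (ℚ^×)²; places V = {2, 3, 5, 7, 11, 17, 19, 23, 29, 31, 37, 41, ∞}.
(a,b)_23: α=0, u≡14; β=-1, v≡4 (mod 23); (14|23)=-1, (4|23)=+1; sign (−1)^0·-1^-1·+1^0 = -1.
(a,b)_7: α=3, u≡2; β=2, v≡2 (mod 7); (2|7)=+1, (2|7)=+1; sign (−1)^0·+1^2·+1^3 = +1.
(a,b)_3: α=4, u≡2; β=4, v≡1 (mod 3); (2|3)=-1, (1|3)=+1; sign (−1)^0·-1^4·+1^4 = +1.
(a,b)_2: α=6, β=8; u≡3, v≡3 (mod 8); ε(u)ε(v)=1·1, αω(v)=6·1, βω(u)=8·1; sum ≡ 1  ⇒  -1.
(a,b)_19: α=4, u≡12; β=2, v≡3 (mod 19); (12|19)=-1, (3|19)=-1; sign (−1)^0·-1^2·-1^4 = +1.
(a,b)_31: α=3, u≡12; β=2, v≡10 (mod 31); (12|31)=-1, (10|31)=+1; sign (−1)^0·-1^2·+1^3 = +1.
(a,b)_∞: sgn(-44485)=−, sgn(667)=+, so +1.
(a,b)_41: α=3, u≡30; β=2, v≡11 (mod 41); (30|41)=-1, (11|41)=-1; sign (−1)^0·-1^2·-1^3 = -1.
(a,b)_17: α=8, u≡13; β=4, v≡4 (mod 17); (13|17)=+1, (4|17)=+1; sign (−1)^0·+1^4·+1^8 = +1.
(a,b)_5: α=3, u≡3; β=2, v≡3 (mod 5); (3|5)=-1, (3|5)=-1; sign (−1)^0·-1^2·-1^3 = -1.
(a,b)_29: α=0, u≡6; β=-1, v≡22 (mod 29); (6|29)=+1, (22|29)=+1; sign (−1)^0·+1^-1·+1^0 = +1.
(a,b)_37: α=-4, u≡27; β=-2, v≡11 (mod 37); (27|37)=+1, (11|37)=+1; sign (−1)^0·+1^-2·+1^-4 = +1.
(a,b)_11: α=-4, u≡6; β=-2, v≡2 (mod 11); (6|11)=-1, (2|11)=-1; sign (−1)^0·-1^-2·-1^-4 = +1.
|Ram(-44485, 667)| = 4, even; anisotropic at {2, 5, 23, 41}.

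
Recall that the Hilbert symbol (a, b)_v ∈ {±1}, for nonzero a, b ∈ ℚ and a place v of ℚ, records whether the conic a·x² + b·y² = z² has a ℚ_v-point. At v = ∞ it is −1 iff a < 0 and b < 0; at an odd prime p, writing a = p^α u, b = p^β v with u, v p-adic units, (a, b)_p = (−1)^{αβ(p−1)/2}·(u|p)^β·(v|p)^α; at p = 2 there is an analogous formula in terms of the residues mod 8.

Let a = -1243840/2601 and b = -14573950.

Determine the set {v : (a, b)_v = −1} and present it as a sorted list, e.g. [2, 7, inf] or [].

(a, b) ≡ (-115, -1102) mod (ℚ^×)²; places V = {2, 3, 5, 13, 17, 19, 23, 29, ∞}.
(a,b)_23: α=1, u≡8; β=2, v≡4 (mod 23); (8|23)=+1, (4|23)=+1; sign (−1)^0·+1^2·+1^1 = +1.
(a,b)_13: α=2, u≡11; β=0, v≡12 (mod 13); (11|13)=-1, (12|13)=+1; sign (−1)^0·-1^0·+1^2 = +1.
(a,b)_2: α=6, β=1; u≡5, v≡1 (mod 8); ε(u)ε(v)=0·0, αω(v)=6·0, βω(u)=1·1; sum ≡ 1  ⇒  -1.
(a,b)_3: α=-2, u≡2; β=0, v≡2 (mod 3); (2|3)=-1, (2|3)=-1; sign (−1)^0·-1^0·-1^-2 = +1.
(a,b)_17: α=-2, u≡15; β=0, v≡14 (mod 17); (15|17)=+1, (14|17)=-1; sign (−1)^0·+1^0·-1^-2 = +1.
(a,b)_5: α=1, u≡2; β=2, v≡2 (mod 5); (2|5)=-1, (2|5)=-1; sign (−1)^0·-1^2·-1^1 = -1.
(a,b)_19: α=0, u≡12; β=1, v≡18 (mod 19); (12|19)=-1, (18|19)=-1; sign (−1)^0·-1^1·-1^0 = -1.
(a,b)_29: α=0, u≡13; β=1, v≡20 (mod 29); (13|29)=+1, (20|29)=+1; sign (−1)^0·+1^1·+1^0 = +1.
(a,b)_∞: sgn(-115)=−, sgn(-1102)=−, so -1.
(-115, -1102 / ℚ) ramifies at {2, 5, 19, ∞}: a division algebra.

[2, 5, 19, inf]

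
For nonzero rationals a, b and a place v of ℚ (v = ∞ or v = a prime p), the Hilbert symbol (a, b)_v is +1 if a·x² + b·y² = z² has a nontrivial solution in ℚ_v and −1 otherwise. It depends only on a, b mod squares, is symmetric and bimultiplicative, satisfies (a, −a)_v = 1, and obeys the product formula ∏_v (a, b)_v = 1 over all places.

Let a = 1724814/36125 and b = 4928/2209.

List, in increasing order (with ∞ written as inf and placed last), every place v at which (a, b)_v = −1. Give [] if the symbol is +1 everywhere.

(a, b) ≡ (70, 77) mod (ℚ^×)²; places V = {2, 3, 5, 7, 11, 13, 17, 47, ∞}.
(a,b)_13: α=2, u≡6; β=0, v≡12 (mod 13); (6|13)=-1, (12|13)=+1; sign (−1)^0·-1^0·+1^2 = +1.
(a,b)_7: α=1, u≡6; β=1, v≡1 (mod 7); (6|7)=-1, (1|7)=+1; sign (−1)^1·-1^1·+1^1 = +1.
(a,b)_11: α=0, u≡3; β=1, v≡7 (mod 11); (3|11)=+1, (7|11)=-1; sign (−1)^0·+1^1·-1^0 = +1.
(a,b)_5: α=-3, u≡1; β=0, v≡2 (mod 5); (1|5)=+1, (2|5)=-1; sign (−1)^0·+1^0·-1^-3 = -1.
(a,b)_3: α=6, u≡1; β=0, v≡2 (mod 3); (1|3)=+1, (2|3)=-1; sign (−1)^0·+1^0·-1^6 = +1.
(a,b)_17: α=-2, u≡16; β=0, v≡2 (mod 17); (16|17)=+1, (2|17)=+1; sign (−1)^0·+1^0·+1^-2 = +1.
(a,b)_47: α=0, u≡10; β=-2, v≡40 (mod 47); (10|47)=-1, (40|47)=-1; sign (−1)^0·-1^-2·-1^0 = +1.
(a,b)_2: α=1, β=6; u≡3, v≡5 (mod 8); ε(u)ε(v)=1·0, αω(v)=1·1, βω(u)=6·1; sum ≡ 1  ⇒  -1.
(a,b)_∞: sgn(70)=+, sgn(77)=+, so +1.
|Ram(70, 77)| = 2, even; anisotropic at {2, 5}.

[2, 5]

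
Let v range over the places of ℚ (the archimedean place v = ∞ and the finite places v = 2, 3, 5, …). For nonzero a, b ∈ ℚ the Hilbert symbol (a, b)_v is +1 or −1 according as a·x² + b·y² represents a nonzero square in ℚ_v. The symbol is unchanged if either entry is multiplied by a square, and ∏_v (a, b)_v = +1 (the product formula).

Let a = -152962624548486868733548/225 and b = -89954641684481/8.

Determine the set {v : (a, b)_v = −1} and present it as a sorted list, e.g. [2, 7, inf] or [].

[2, 19, 37, inf]

Mod squares: a ≡ -211603, b ≡ -82. Check v ∈ {∞, 2, 3, 5, 7, 19, 37, 41, 43}.
v=7: a=7^7·(≡4), b=7^4·(≡2) mod 7; (4|7)=+1, (2|7)=+1; (−1)^{7·4·3}·(+1)^4·(+1)^7 = +1.
v=19: a=19^3·(≡7), b=19^2·(≡8) mod 19; (7|19)=+1, (8|19)=-1; (−1)^{3·2·9}·(+1)^2·(-1)^3 = -1.
v=∞: -211603 < 0 and -82 < 0  ⇒  (a,b)_∞ = -1.
v=2: v_2(a)=2, v_2(b)=-3; units ≡ 5, 7 (mod 8); ε·ε+αω+βω = 0·1+2·0+-3·1 ≡ 1  ⇒  (a,b)_2 = -1.
v=3: a=3^-2·(≡2), b=3^0·(≡2) mod 3; (2|3)=-1, (2|3)=-1; (−1)^{-2·0·1}·(-1)^0·(-1)^-2 = +1.
v=43: a=43^3·(≡40), b=43^2·(≡4) mod 43; (40|43)=+1, (4|43)=+1; (−1)^{3·2·21}·(+1)^2·(+1)^3 = +1.
v=37: a=37^3·(≡26), b=37^2·(≡18) mod 37; (26|37)=+1, (18|37)=-1; (−1)^{3·2·18}·(+1)^2·(-1)^3 = -1.
v=5: a=5^-2·(≡3), b=5^0·(≡3) mod 5; (3|5)=-1, (3|5)=-1; (−1)^{-2·0·2}·(-1)^0·(-1)^-2 = +1.
v=41: a=41^2·(≡37), b=41^1·(≡37) mod 41; (37|41)=+1, (37|41)=+1; (−1)^{2·1·20}·(+1)^1·(+1)^2 = +1.
Ram(-211603, -82) = {2, 19, 37, ∞}; no ℚ_2-point on the conic.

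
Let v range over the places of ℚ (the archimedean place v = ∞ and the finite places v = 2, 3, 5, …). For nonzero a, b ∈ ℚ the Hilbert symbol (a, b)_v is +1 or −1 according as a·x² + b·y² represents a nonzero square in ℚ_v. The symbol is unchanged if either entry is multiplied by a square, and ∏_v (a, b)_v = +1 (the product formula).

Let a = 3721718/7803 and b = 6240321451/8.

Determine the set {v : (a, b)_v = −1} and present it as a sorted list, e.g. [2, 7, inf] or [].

[2, 3]

Mod squares: a ≡ 546, b ≡ 182. Check v ∈ {∞, 2, 3, 7, 11, 13, 17}.
v=7: a=7^1·(≡2), b=7^5·(≡6) mod 7; (2|7)=+1, (6|7)=-1; (−1)^{1·5·3}·(+1)^5·(-1)^1 = +1.
v=17: a=17^-2·(≡1), b=17^0·(≡3) mod 17; (1|17)=+1, (3|17)=-1; (−1)^{-2·0·8}·(+1)^0·(-1)^-2 = +1.
v=2: v_2(a)=1, v_2(b)=-3; units ≡ 1, 3 (mod 8); ε·ε+αω+βω = 0·1+1·1+-3·0 ≡ 1  ⇒  (a,b)_2 = -1.
v=13: a=13^3·(≡10), b=13^5·(≡3) mod 13; (10|13)=+1, (3|13)=+1; (−1)^{3·5·6}·(+1)^5·(+1)^3 = +1.
v=∞: 546 > 0 and 182 > 0  ⇒  (a,b)_∞ = +1.
v=3: a=3^-3·(≡2), b=3^0·(≡2) mod 3; (2|3)=-1, (2|3)=-1; (−1)^{-3·0·1}·(-1)^0·(-1)^-3 = -1.
v=11: a=11^2·(≡6), b=11^0·(≡7) mod 11; (6|11)=-1, (7|11)=-1; (−1)^{2·0·5}·(-1)^0·(-1)^2 = +1.
|Ram(546, 182)| = 2, even; anisotropic at {2, 3}.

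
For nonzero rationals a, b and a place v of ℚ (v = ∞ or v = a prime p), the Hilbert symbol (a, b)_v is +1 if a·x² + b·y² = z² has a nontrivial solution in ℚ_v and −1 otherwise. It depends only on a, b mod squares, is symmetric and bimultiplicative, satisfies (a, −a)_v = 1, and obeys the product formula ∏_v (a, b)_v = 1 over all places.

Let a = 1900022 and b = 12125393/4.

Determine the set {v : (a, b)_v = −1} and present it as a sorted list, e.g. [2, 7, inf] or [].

Mod squares: a ≡ 1900022, b ≡ 247457. Check v ∈ {∞, 2, 7, 17, 23, 29, 41, 47, 53}.
v=47: a=47^1·(≡6), b=47^0·(≡1) mod 47; (6|47)=+1, (1|47)=+1; (−1)^{1·0·23}·(+1)^0·(+1)^1 = +1.
v=23: a=23^0·(≡15), b=23^1·(≡2) mod 23; (15|23)=-1, (2|23)=+1; (−1)^{0·1·11}·(-1)^1·(+1)^0 = -1.
v=∞: 1900022 > 0 and 247457 > 0  ⇒  (a,b)_∞ = +1.
v=2: v_2(a)=1, v_2(b)=-2; units ≡ 3, 1 (mod 8); ε·ε+αω+βω = 1·0+1·0+-2·1 ≡ 0  ⇒  (a,b)_2 = +1.
v=29: a=29^1·(≡7), b=29^1·(≡6) mod 29; (7|29)=+1, (6|29)=+1; (−1)^{1·1·14}·(+1)^1·(+1)^1 = +1.
v=17: a=17^1·(≡8), b=17^0·(≡6) mod 17; (8|17)=+1, (6|17)=-1; (−1)^{1·0·8}·(+1)^0·(-1)^1 = -1.
v=7: a=7^0·(≡5), b=7^3·(≡2) mod 7; (5|7)=-1, (2|7)=+1; (−1)^{0·3·3}·(-1)^3·(+1)^0 = -1.
v=41: a=41^1·(≡12), b=41^0·(≡3) mod 41; (12|41)=-1, (3|41)=-1; (−1)^{1·0·20}·(-1)^0·(-1)^1 = -1.
v=53: a=53^0·(≡25), b=53^1·(≡48) mod 53; (25|53)=+1, (48|53)=-1; (−1)^{0·1·26}·(+1)^1·(-1)^0 = +1.
Ram(1900022, 247457) = {7, 17, 23, 41}; no ℚ_7-point on the conic.

[7, 17, 23, 41]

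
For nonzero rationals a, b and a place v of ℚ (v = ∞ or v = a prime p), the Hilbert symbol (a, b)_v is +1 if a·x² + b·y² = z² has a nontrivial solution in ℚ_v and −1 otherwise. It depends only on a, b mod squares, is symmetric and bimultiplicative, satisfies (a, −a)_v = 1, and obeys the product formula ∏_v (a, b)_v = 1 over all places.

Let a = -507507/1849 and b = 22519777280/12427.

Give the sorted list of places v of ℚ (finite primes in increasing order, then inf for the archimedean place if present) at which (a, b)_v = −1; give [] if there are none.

(a, b) ≡ (-3003, 33110) mod (ℚ^×)²; places V = {2, 3, 5, 7, 11, 13, 17, 43, ∞}.
(a,b)_17: α=0, u≡10; β=-2, v≡6 (mod 17); (10|17)=-1, (6|17)=-1; sign (−1)^0·-1^-2·-1^0 = +1.
(a,b)_2: α=0, β=11; u≡5, v≡3 (mod 8); ε(u)ε(v)=0·1, αω(v)=0·1, βω(u)=11·1; sum ≡ 1  ⇒  -1.
(a,b)_11: α=1, u≡8; β=1, v≡8 (mod 11); (8|11)=-1, (8|11)=-1; sign (−1)^1·-1^1·-1^1 = -1.
(a,b)_3: α=1, u≡1; β=0, v≡2 (mod 3); (1|3)=+1, (2|3)=-1; sign (−1)^0·+1^0·-1^1 = -1.
(a,b)_7: α=1, u≡5; β=1, v≡5 (mod 7); (5|7)=-1, (5|7)=-1; sign (−1)^1·-1^1·-1^1 = -1.
(a,b)_∞: sgn(-3003)=−, sgn(33110)=+, so +1.
(a,b)_5: α=0, u≡2; β=1, v≡3 (mod 5); (2|5)=-1, (3|5)=-1; sign (−1)^0·-1^1·-1^0 = -1.
(a,b)_43: α=-2, u≡22; β=-1, v≡19 (mod 43); (22|43)=-1, (19|43)=-1; sign (−1)^0·-1^-1·-1^-2 = -1.
(a,b)_13: α=3, u≡1; β=4, v≡9 (mod 13); (1|13)=+1, (9|13)=+1; sign (−1)^0·+1^4·+1^3 = +1.
|Ram(-3003, 33110)| = 6, even; anisotropic at {2, 3, 5, 7, 11, 43}.

[2, 3, 5, 7, 11, 43]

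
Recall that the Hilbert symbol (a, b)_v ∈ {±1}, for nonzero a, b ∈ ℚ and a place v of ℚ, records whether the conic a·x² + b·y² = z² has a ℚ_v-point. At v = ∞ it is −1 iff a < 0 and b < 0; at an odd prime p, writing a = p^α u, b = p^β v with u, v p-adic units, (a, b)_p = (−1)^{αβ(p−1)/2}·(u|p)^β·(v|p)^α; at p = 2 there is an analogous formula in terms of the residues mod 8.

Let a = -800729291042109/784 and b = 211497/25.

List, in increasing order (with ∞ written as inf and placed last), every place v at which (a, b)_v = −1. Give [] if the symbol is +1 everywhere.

[11, 13, 17, 29]

(a, b) ≡ (-221, 211497) mod (ℚ^×)²; places V = {2, 3, 5, 7, 11, 13, 17, 29, ∞}.
(a,b)_29: α=2, u≡27; β=1, v≡11 (mod 29); (27|29)=-1, (11|29)=-1; sign (−1)^0·-1^1·-1^2 = -1.
(a,b)_7: α=-2, u≡6; β=0, v≡5 (mod 7); (6|7)=-1, (5|7)=-1; sign (−1)^0·-1^0·-1^-2 = +1.
(a,b)_5: α=0, u≡4; β=-2, v≡2 (mod 5); (4|5)=+1, (2|5)=-1; sign (−1)^0·+1^-2·-1^0 = +1.
(a,b)_13: α=3, u≡9; β=1, v≡7 (mod 13); (9|13)=+1, (7|13)=-1; sign (−1)^0·+1^1·-1^3 = -1.
(a,b)_3: α=6, u≡1; β=1, v≡2 (mod 3); (1|3)=+1, (2|3)=-1; sign (−1)^0·+1^1·-1^6 = +1.
(a,b)_17: α=3, u≡13; β=1, v≡6 (mod 17); (13|17)=+1, (6|17)=-1; sign (−1)^0·+1^1·-1^3 = -1.
(a,b)_∞: sgn(-221)=−, sgn(211497)=+, so +1.
(a,b)_11: α=2, u≡6; β=1, v≡7 (mod 11); (6|11)=-1, (7|11)=-1; sign (−1)^0·-1^1·-1^2 = -1.
(a,b)_2: α=-4, β=0; u≡3, v≡1 (mod 8); ε(u)ε(v)=1·0, αω(v)=-4·0, βω(u)=0·1; sum ≡ 0  ⇒  +1.
(-221, 211497 / ℚ) ramifies at {11, 13, 17, 29}: a division algebra.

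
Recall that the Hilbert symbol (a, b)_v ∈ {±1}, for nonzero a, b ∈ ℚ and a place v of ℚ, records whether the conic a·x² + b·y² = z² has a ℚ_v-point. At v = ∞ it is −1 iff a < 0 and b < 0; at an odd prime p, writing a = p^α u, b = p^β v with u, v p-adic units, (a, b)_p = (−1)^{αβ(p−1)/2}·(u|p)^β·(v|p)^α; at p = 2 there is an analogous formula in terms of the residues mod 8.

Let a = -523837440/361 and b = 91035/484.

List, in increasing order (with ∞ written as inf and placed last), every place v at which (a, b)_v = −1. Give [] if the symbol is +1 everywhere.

(a, b) ≡ (-290, 35) mod (ℚ^×)²; places V = {2, 3, 5, 7, 11, 17, 19, 29, ∞}.
(a,b)_11: α=0, u≡8; β=-2, v≡8 (mod 11); (8|11)=-1, (8|11)=-1; sign (−1)^0·-1^-2·-1^0 = +1.
(a,b)_5: α=1, u≡2; β=1, v≡3 (mod 5); (2|5)=-1, (3|5)=-1; sign (−1)^0·-1^1·-1^1 = +1.
(a,b)_3: α=2, u≡1; β=2, v≡2 (mod 3); (1|3)=+1, (2|3)=-1; sign (−1)^0·+1^2·-1^2 = +1.
(a,b)_∞: sgn(-290)=−, sgn(35)=+, so +1.
(a,b)_19: α=-2, u≡8; β=0, v≡7 (mod 19); (8|19)=-1, (7|19)=+1; sign (−1)^0·-1^0·+1^-2 = +1.
(a,b)_29: α=1, u≡19; β=0, v≡6 (mod 29); (19|29)=-1, (6|29)=+1; sign (−1)^0·-1^0·+1^1 = +1.
(a,b)_17: α=0, u≡4; β=2, v≡16 (mod 17); (4|17)=+1, (16|17)=+1; sign (−1)^0·+1^2·+1^0 = +1.
(a,b)_7: α=2, u≡2; β=1, v≡6 (mod 7); (2|7)=+1, (6|7)=-1; sign (−1)^0·+1^1·-1^2 = +1.
(a,b)_2: α=13, β=-2; u≡7, v≡3 (mod 8); ε(u)ε(v)=1·1, αω(v)=13·1, βω(u)=-2·0; sum ≡ 0  ⇒  +1.
Ram(a, b) = ∅: the form -290·x² + 35·y² − z² is isotropic over every ℚ_v, so by Hasse–Minkowski it is isotropic over ℚ.

[]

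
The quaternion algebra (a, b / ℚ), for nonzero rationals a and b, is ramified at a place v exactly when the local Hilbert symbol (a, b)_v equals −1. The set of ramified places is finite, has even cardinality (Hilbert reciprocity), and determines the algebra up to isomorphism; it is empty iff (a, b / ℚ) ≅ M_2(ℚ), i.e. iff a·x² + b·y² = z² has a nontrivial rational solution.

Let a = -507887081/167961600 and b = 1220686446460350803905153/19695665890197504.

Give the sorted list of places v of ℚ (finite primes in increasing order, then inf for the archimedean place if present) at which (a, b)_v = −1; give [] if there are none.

[17, 23]

Mod squares: a ≡ -5681, b ≡ 96577. Check v ∈ {∞, 2, 3, 5, 7, 13, 17, 19, 23, 47}.
v=∞: -5681 < 0 and 96577 > 0  ⇒  (a,b)_∞ = +1.
v=5: a=5^-2·(≡1), b=5^0·(≡2) mod 5; (1|5)=+1, (2|5)=-1; (−1)^{-2·0·2}·(+1)^0·(-1)^-2 = +1.
v=13: a=13^3·(≡6), b=13^7·(≡11) mod 13; (6|13)=-1, (11|13)=-1; (−1)^{3·7·6}·(-1)^7·(-1)^3 = +1.
v=19: a=19^1·(≡17), b=19^3·(≡2) mod 19; (17|19)=+1, (2|19)=-1; (−1)^{1·3·9}·(+1)^3·(-1)^1 = +1.
v=47: a=47^0·(≡14), b=47^-2·(≡46) mod 47; (14|47)=+1, (46|47)=-1; (−1)^{0·-2·23}·(+1)^-2·(-1)^0 = +1.
v=17: a=17^0·(≡3), b=17^1·(≡3) mod 17; (3|17)=-1, (3|17)=-1; (−1)^{0·1·8}·(-1)^1·(-1)^0 = -1.
v=2: v_2(a)=-10, v_2(b)=-24; units ≡ 7, 1 (mod 8); ε·ε+αω+βω = 1·0+-10·0+-24·0 ≡ 0  ⇒  (a,b)_2 = +1.
v=7: a=7^0·(≡6), b=7^2·(≡5) mod 7; (6|7)=-1, (5|7)=-1; (−1)^{0·2·3}·(-1)^2·(-1)^0 = +1.
v=23: a=23^3·(≡8), b=23^7·(≡13) mod 23; (8|23)=+1, (13|23)=+1; (−1)^{3·7·11}·(+1)^7·(+1)^3 = -1.
v=3: a=3^-8·(≡1), b=3^-12·(≡1) mod 3; (1|3)=+1, (1|3)=+1; (−1)^{-8·-12·1}·(+1)^-12·(+1)^-8 = +1.
|Ram(-5681, 96577)| = 2, even; anisotropic at {17, 23}.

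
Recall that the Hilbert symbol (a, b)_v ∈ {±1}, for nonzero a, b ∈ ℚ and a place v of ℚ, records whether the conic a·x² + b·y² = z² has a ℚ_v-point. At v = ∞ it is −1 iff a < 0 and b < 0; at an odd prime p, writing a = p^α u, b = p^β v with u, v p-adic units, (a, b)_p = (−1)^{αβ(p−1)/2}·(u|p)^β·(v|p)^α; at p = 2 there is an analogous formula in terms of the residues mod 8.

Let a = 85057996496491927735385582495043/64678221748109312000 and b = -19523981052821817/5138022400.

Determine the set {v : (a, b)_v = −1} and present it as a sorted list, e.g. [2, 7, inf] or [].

[2, 5, 13, 29]

Mod squares: a ≡ 15, b ≡ -211497. Check v ∈ {∞, 2, 3, 5, 7, 11, 13, 17, 29, 31}.
v=11: a=11^8·(≡1), b=11^5·(≡4) mod 11; (1|11)=+1, (4|11)=+1; (−1)^{8·5·5}·(+1)^5·(+1)^8 = +1.
v=29: a=29^2·(≡18), b=29^1·(≡10) mod 29; (18|29)=-1, (10|29)=-1; (−1)^{2·1·14}·(-1)^1·(-1)^2 = -1.
v=7: a=7^-6·(≡2), b=7^-2·(≡2) mod 7; (2|7)=+1, (2|7)=+1; (−1)^{-6·-2·3}·(+1)^-2·(+1)^-6 = +1.
v=5: a=5^-3·(≡3), b=5^-2·(≡3) mod 5; (3|5)=-1, (3|5)=-1; (−1)^{-3·-2·2}·(-1)^-2·(-1)^-3 = -1.
v=31: a=31^4·(≡24), b=31^2·(≡14) mod 31; (24|31)=-1, (14|31)=+1; (−1)^{4·2·15}·(-1)^2·(+1)^4 = +1.
v=2: v_2(a)=-42, v_2(b)=-22; units ≡ 7, 7 (mod 8); ε·ε+αω+βω = 1·1+-42·0+-22·0 ≡ 1  ⇒  (a,b)_2 = -1.
v=∞: 15 > 0 and -211497 < 0  ⇒  (a,b)_∞ = +1.
v=13: a=13^2·(≡6), b=13^1·(≡8) mod 13; (6|13)=-1, (8|13)=-1; (−1)^{2·1·6}·(-1)^1·(-1)^2 = -1.
v=17: a=17^2·(≡15), b=17^1·(≡10) mod 17; (15|17)=+1, (10|17)=-1; (−1)^{2·1·8}·(+1)^1·(-1)^2 = +1.
v=3: a=3^21·(≡2), b=3^9·(≡1) mod 3; (2|3)=-1, (1|3)=+1; (−1)^{21·9·1}·(-1)^9·(+1)^21 = +1.
|Ram(15, -211497)| = 4, even; anisotropic at {2, 5, 13, 29}.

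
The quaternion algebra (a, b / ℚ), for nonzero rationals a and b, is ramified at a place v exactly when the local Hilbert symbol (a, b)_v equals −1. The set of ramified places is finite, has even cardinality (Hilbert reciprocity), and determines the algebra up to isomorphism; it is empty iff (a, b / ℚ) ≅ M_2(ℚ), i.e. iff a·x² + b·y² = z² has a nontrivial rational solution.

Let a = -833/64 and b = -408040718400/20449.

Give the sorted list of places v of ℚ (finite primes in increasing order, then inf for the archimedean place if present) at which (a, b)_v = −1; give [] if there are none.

[2, 17, 29, inf]

(a, b) ≡ (-17, -2001) mod (ℚ^×)²; places V = {2, 3, 5, 7, 11, 13, 17, 23, 29, ∞}.
(a,b)_3: α=0, u≡1; β=3, v≡2 (mod 3); (1|3)=+1, (2|3)=-1; sign (−1)^0·+1^3·-1^0 = +1.
(a,b)_23: α=0, u≡1; β=1, v≡11 (mod 23); (1|23)=+1, (11|23)=-1; sign (−1)^0·+1^1·-1^0 = +1.
(a,b)_11: α=0, u≡4; β=-2, v≡1 (mod 11); (4|11)=+1, (1|11)=+1; sign (−1)^0·+1^-2·+1^0 = +1.
(a,b)_17: α=1, u≡8; β=2, v≡5 (mod 17); (8|17)=+1, (5|17)=-1; sign (−1)^0·+1^2·-1^1 = -1.
(a,b)_13: α=0, u≡1; β=-2, v≡9 (mod 13); (1|13)=+1, (9|13)=+1; sign (−1)^0·+1^-2·+1^0 = +1.
(a,b)_2: α=-6, β=6; u≡7, v≡7 (mod 8); ε(u)ε(v)=1·1, αω(v)=-6·0, βω(u)=6·0; sum ≡ 1  ⇒  -1.
(a,b)_5: α=0, u≡3; β=2, v≡1 (mod 5); (3|5)=-1, (1|5)=+1; sign (−1)^0·-1^2·+1^0 = +1.
(a,b)_7: α=2, u≡4; β=2, v≡1 (mod 7); (4|7)=+1, (1|7)=+1; sign (−1)^0·+1^2·+1^2 = +1.
(a,b)_∞: sgn(-17)=−, sgn(-2001)=−, so -1.
(a,b)_29: α=0, u≡11; β=1, v≡10 (mod 29); (11|29)=-1, (10|29)=-1; sign (−1)^0·-1^1·-1^0 = -1.
Ram(-17, -2001) = {2, 17, 29, ∞}; no ℚ_2-point on the conic.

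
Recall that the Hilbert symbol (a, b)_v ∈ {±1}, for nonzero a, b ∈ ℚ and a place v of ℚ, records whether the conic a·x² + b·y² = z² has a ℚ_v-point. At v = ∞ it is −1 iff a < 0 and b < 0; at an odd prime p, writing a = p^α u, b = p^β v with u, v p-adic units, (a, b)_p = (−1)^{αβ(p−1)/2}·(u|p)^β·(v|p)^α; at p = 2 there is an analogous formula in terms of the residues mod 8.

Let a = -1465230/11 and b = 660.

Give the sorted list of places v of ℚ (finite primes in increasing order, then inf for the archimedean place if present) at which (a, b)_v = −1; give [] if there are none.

[2, 3, 5, 11]

(a, b) ≡ (-330, 165) mod (ℚ^×)²; places V = {2, 3, 5, 11, 13, 17, ∞}.
(a,b)_13: α=2, u≡6; β=0, v≡10 (mod 13); (6|13)=-1, (10|13)=+1; sign (−1)^0·-1^0·+1^2 = +1.
(a,b)_3: α=1, u≡1; β=1, v≡1 (mod 3); (1|3)=+1, (1|3)=+1; sign (−1)^1·+1^1·+1^1 = -1.
(a,b)_5: α=1, u≡4; β=1, v≡2 (mod 5); (4|5)=+1, (2|5)=-1; sign (−1)^0·+1^1·-1^1 = -1.
(a,b)_2: α=1, β=2; u≡3, v≡5 (mod 8); ε(u)ε(v)=1·0, αω(v)=1·1, βω(u)=2·1; sum ≡ 1  ⇒  -1.
(a,b)_11: α=-1, u≡3; β=1, v≡5 (mod 11); (3|11)=+1, (5|11)=+1; sign (−1)^1·+1^1·+1^-1 = -1.
(a,b)_∞: sgn(-330)=−, sgn(165)=+, so +1.
(a,b)_17: α=2, u≡12; β=0, v≡14 (mod 17); (12|17)=-1, (14|17)=-1; sign (−1)^0·-1^0·-1^2 = +1.
|Ram(-330, 165)| = 4, even; anisotropic at {2, 3, 5, 11}.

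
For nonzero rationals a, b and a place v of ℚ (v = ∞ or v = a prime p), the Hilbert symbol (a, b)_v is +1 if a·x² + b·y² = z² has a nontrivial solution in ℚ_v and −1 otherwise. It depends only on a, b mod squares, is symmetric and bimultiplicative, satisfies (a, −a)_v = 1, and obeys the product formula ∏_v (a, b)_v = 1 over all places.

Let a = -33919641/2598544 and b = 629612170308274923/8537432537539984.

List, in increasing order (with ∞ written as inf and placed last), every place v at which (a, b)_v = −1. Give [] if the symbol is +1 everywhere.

Mod squares: a ≡ -161, b ≡ 30107. Check v ∈ {∞, 2, 3, 7, 11, 13, 17, 23, 31, 41, 43}.
v=2: v_2(a)=-4, v_2(b)=-4; units ≡ 7, 3 (mod 8); ε·ε+αω+βω = 1·1+-4·1+-4·0 ≡ 1  ⇒  (a,b)_2 = -1.
v=41: a=41^0·(≡22), b=41^2·(≡38) mod 41; (22|41)=-1, (38|41)=-1; (−1)^{0·2·20}·(-1)^2·(-1)^0 = +1.
v=17: a=17^2·(≡15), b=17^3·(≡7) mod 17; (15|17)=+1, (7|17)=-1; (−1)^{2·3·8}·(+1)^3·(-1)^2 = +1.
v=13: a=13^-2·(≡5), b=13^-2·(≡3) mod 13; (5|13)=-1, (3|13)=+1; (−1)^{-2·-2·6}·(-1)^-2·(+1)^-2 = +1.
v=23: a=23^1·(≡4), b=23^1·(≡17) mod 23; (4|23)=+1, (17|23)=-1; (−1)^{1·1·11}·(+1)^1·(-1)^1 = +1.
v=∞: -161 < 0 and 30107 > 0  ⇒  (a,b)_∞ = +1.
v=11: a=11^0·(≡1), b=11^1·(≡3) mod 11; (1|11)=+1, (3|11)=+1; (−1)^{0·1·5}·(+1)^1·(+1)^0 = +1.
v=3: a=3^6·(≡1), b=3^16·(≡2) mod 3; (1|3)=+1, (2|3)=-1; (−1)^{6·16·1}·(+1)^16·(-1)^6 = +1.
v=43: a=43^0·(≡24), b=43^-4·(≡29) mod 43; (24|43)=+1, (29|43)=-1; (−1)^{0·-4·21}·(+1)^-4·(-1)^0 = +1.
v=7: a=7^1·(≡6), b=7^1·(≡3) mod 7; (6|7)=-1, (3|7)=-1; (−1)^{1·1·3}·(-1)^1·(-1)^1 = -1.
v=31: a=31^-2·(≡9), b=31^-4·(≡29) mod 31; (9|31)=+1, (29|31)=-1; (−1)^{-2·-4·15}·(+1)^-4·(-1)^-2 = +1.
|Ram(-161, 30107)| = 2, even; anisotropic at {2, 7}.

[2, 7]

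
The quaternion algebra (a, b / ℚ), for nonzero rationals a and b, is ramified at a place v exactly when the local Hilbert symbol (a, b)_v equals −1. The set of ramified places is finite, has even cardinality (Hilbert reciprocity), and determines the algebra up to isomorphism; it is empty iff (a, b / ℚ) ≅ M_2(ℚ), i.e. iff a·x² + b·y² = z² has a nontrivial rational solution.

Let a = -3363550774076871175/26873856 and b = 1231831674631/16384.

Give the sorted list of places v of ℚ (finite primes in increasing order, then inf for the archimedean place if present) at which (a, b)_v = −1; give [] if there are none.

[7, 17]

Mod squares: a ≡ -7, b ≡ 391. Check v ∈ {∞, 2, 3, 5, 7, 17, 23, 37, 41}.
v=5: a=5^2·(≡3), b=5^0·(≡4) mod 5; (3|5)=-1, (4|5)=+1; (−1)^{2·0·2}·(-1)^0·(+1)^2 = +1.
v=41: a=41^0·(≡7), b=41^2·(≡17) mod 41; (7|41)=-1, (17|41)=-1; (−1)^{0·2·20}·(-1)^2·(-1)^0 = +1.
v=7: a=7^3·(≡5), b=7^0·(≡3) mod 7; (5|7)=-1, (3|7)=-1; (−1)^{3·0·3}·(-1)^0·(-1)^3 = -1.
v=∞: -7 < 0 and 391 > 0  ⇒  (a,b)_∞ = +1.
v=17: a=17^2·(≡11), b=17^1·(≡5) mod 17; (11|17)=-1, (5|17)=-1; (−1)^{2·1·8}·(-1)^1·(-1)^2 = -1.
v=37: a=37^6·(≡33), b=37^4·(≡26) mod 37; (33|37)=+1, (26|37)=+1; (−1)^{6·4·18}·(+1)^4·(+1)^6 = +1.
v=23: a=23^2·(≡13), b=23^1·(≡14) mod 23; (13|23)=+1, (14|23)=-1; (−1)^{2·1·11}·(+1)^1·(-1)^2 = +1.
v=2: v_2(a)=-12, v_2(b)=-14; units ≡ 1, 7 (mod 8); ε·ε+αω+βω = 0·1+-12·0+-14·0 ≡ 0  ⇒  (a,b)_2 = +1.
v=3: a=3^-8·(≡2), b=3^0·(≡1) mod 3; (2|3)=-1, (1|3)=+1; (−1)^{-8·0·1}·(-1)^0·(+1)^-8 = +1.
(-7, 391 / ℚ) ramifies at {7, 17}: a division algebra.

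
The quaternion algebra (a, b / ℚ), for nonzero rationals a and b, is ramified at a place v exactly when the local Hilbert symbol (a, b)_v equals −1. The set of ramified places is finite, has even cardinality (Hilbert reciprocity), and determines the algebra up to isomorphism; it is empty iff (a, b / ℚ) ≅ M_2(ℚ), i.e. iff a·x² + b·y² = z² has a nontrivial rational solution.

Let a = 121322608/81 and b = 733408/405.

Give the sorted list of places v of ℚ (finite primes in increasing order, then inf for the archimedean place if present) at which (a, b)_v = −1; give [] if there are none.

(a, b) ≡ (7582663, 229190) mod (ℚ^×)²; places V = {2, 3, 5, 11, 13, 17, 23, 41, 43, ∞}.
(a,b)_43: α=1, u≡15; β=1, v≡35 (mod 43); (15|43)=+1, (35|43)=+1; sign (−1)^1·+1^1·+1^1 = -1.
(a,b)_3: α=-4, u≡1; β=-4, v≡2 (mod 3); (1|3)=+1, (2|3)=-1; sign (−1)^0·+1^-4·-1^-4 = +1.
(a,b)_2: α=4, β=5; u≡7, v≡3 (mod 8); ε(u)ε(v)=1·1, αω(v)=4·1, βω(u)=5·0; sum ≡ 1  ⇒  -1.
(a,b)_∞: sgn(7582663)=+, sgn(229190)=+, so +1.
(a,b)_5: α=0, u≡3; β=-1, v≡3 (mod 5); (3|5)=-1, (3|5)=-1; sign (−1)^0·-1^-1·-1^0 = -1.
(a,b)_17: α=1, u≡11; β=0, v≡2 (mod 17); (11|17)=-1, (2|17)=+1; sign (−1)^0·-1^0·+1^1 = +1.
(a,b)_41: α=1, u≡5; β=1, v≡14 (mod 41); (5|41)=+1, (14|41)=-1; sign (−1)^0·+1^1·-1^1 = -1.
(a,b)_23: α=1, u≡14; β=0, v≡12 (mod 23); (14|23)=-1, (12|23)=+1; sign (−1)^0·-1^0·+1^1 = +1.
(a,b)_11: α=1, u≡6; β=0, v≡3 (mod 11); (6|11)=-1, (3|11)=+1; sign (−1)^0·-1^0·+1^1 = +1.
(a,b)_13: α=0, u≡10; β=1, v≡11 (mod 13); (10|13)=+1, (11|13)=-1; sign (−1)^0·+1^1·-1^0 = +1.
|Ram(7582663, 229190)| = 4, even; anisotropic at {2, 5, 41, 43}.

[2, 5, 41, 43]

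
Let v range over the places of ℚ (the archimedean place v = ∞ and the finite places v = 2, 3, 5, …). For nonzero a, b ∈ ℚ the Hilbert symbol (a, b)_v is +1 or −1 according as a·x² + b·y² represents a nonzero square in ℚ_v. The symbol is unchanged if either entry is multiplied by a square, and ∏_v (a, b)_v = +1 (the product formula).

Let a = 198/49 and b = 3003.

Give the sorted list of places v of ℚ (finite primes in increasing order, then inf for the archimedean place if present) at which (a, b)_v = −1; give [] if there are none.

[]

(a, b) ≡ (22, 3003) mod (ℚ^×)²; places V = {2, 3, 7, 11, 13, ∞}.
(a,b)_2: α=1, β=0; u≡3, v≡3 (mod 8); ε(u)ε(v)=1·1, αω(v)=1·1, βω(u)=0·1; sum ≡ 0  ⇒  +1.
(a,b)_3: α=2, u≡1; β=1, v≡2 (mod 3); (1|3)=+1, (2|3)=-1; sign (−1)^0·+1^1·-1^2 = +1.
(a,b)_13: α=0, u≡12; β=1, v≡10 (mod 13); (12|13)=+1, (10|13)=+1; sign (−1)^0·+1^1·+1^0 = +1.
(a,b)_∞: sgn(22)=+, sgn(3003)=+, so +1.
(a,b)_11: α=1, u≡8; β=1, v≡9 (mod 11); (8|11)=-1, (9|11)=+1; sign (−1)^1·-1^1·+1^1 = +1.
(a,b)_7: α=-2, u≡2; β=1, v≡2 (mod 7); (2|7)=+1, (2|7)=+1; sign (−1)^0·+1^1·+1^-2 = +1.
Every local symbol is +1, so the conic 22·x² + 3003·y² = z² has ℚ_v-points for all v and hence a ℚ-point; (a, b / ℚ) ≅ M_2(ℚ).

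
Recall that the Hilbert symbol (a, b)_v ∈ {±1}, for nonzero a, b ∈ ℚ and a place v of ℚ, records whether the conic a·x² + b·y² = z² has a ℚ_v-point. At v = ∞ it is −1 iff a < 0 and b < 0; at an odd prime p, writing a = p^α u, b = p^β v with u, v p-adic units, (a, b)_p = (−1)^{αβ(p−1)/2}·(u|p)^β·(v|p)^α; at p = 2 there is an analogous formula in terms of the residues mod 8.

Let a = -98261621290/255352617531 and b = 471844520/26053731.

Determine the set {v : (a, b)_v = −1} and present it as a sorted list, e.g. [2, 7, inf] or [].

Mod squares: a ≡ -110, b ≡ 1870. Check v ∈ {∞, 2, 3, 5, 7, 11, 17, 19}.
v=2: v_2(a)=1, v_2(b)=3; units ≡ 1, 7 (mod 8); ε·ε+αω+βω = 0·1+1·0+3·0 ≡ 0  ⇒  (a,b)_2 = +1.
v=17: a=17^4·(≡1), b=17^3·(≡1) mod 17; (1|17)=+1, (1|17)=+1; (−1)^{4·3·8}·(+1)^3·(+1)^4 = +1.
v=7: a=7^6·(≡4), b=7^4·(≡4) mod 7; (4|7)=+1, (4|7)=+1; (−1)^{6·4·3}·(+1)^4·(+1)^6 = +1.
v=∞: -110 < 0 and 1870 > 0  ⇒  (a,b)_∞ = +1.
v=19: a=19^-2·(≡1), b=19^-2·(≡15) mod 19; (1|19)=+1, (15|19)=-1; (−1)^{-2·-2·9}·(+1)^-2·(-1)^-2 = +1.
v=3: a=3^-12·(≡1), b=3^-8·(≡1) mod 3; (1|3)=+1, (1|3)=+1; (−1)^{-12·-8·1}·(+1)^-8·(+1)^-12 = +1.
v=5: a=5^1·(≡2), b=5^1·(≡4) mod 5; (2|5)=-1, (4|5)=+1; (−1)^{1·1·2}·(-1)^1·(+1)^1 = -1.
v=11: a=11^-3·(≡9), b=11^-1·(≡4) mod 11; (9|11)=+1, (4|11)=+1; (−1)^{-3·-1·5}·(+1)^-1·(+1)^-3 = -1.
|Ram(-110, 1870)| = 2, even; anisotropic at {5, 11}.

[5, 11]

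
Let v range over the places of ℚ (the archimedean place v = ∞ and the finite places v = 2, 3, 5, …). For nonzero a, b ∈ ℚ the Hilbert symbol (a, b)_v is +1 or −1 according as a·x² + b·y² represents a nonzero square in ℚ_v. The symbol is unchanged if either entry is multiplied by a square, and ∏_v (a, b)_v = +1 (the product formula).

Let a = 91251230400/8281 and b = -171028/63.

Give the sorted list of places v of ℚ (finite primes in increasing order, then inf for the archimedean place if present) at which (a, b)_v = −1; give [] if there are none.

Mod squares: a ≡ 11, b ≡ -1771. Check v ∈ {∞, 2, 3, 5, 7, 11, 13, 23}.
v=11: a=11^3·(≡1), b=11^1·(≡9) mod 11; (1|11)=+1, (9|11)=+1; (−1)^{3·1·5}·(+1)^1·(+1)^3 = -1.
v=7: a=7^-2·(≡1), b=7^-1·(≡5) mod 7; (1|7)=+1, (5|7)=-1; (−1)^{-2·-1·3}·(+1)^-1·(-1)^-2 = +1.
v=2: v_2(a)=6, v_2(b)=2; units ≡ 3, 5 (mod 8); ε·ε+αω+βω = 1·0+6·1+2·1 ≡ 0  ⇒  (a,b)_2 = +1.
v=∞: 11 > 0 and -1771 < 0  ⇒  (a,b)_∞ = +1.
v=23: a=23^2·(≡15), b=23^1·(≡5) mod 23; (15|23)=-1, (5|23)=-1; (−1)^{2·1·11}·(-1)^1·(-1)^2 = -1.
v=13: a=13^-2·(≡7), b=13^2·(≡12) mod 13; (7|13)=-1, (12|13)=+1; (−1)^{-2·2·6}·(-1)^2·(+1)^-2 = +1.
v=3: a=3^4·(≡2), b=3^-2·(≡2) mod 3; (2|3)=-1, (2|3)=-1; (−1)^{4·-2·1}·(-1)^-2·(-1)^4 = +1.
v=5: a=5^2·(≡1), b=5^0·(≡4) mod 5; (1|5)=+1, (4|5)=+1; (−1)^{2·0·2}·(+1)^0·(+1)^2 = +1.
(11, -1771 / ℚ) ramifies at {11, 23}: a division algebra.

[11, 23]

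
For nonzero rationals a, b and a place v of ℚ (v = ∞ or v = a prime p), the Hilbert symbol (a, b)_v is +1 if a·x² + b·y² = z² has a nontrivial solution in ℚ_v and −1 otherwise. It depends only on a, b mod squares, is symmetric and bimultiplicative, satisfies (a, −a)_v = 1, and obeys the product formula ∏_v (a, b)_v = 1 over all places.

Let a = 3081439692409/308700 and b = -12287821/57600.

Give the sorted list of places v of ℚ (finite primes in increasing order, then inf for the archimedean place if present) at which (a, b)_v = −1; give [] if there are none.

[2, 7, 13, 17]

(a, b) ≡ (7, -72709) mod (ℚ^×)²; places V = {2, 3, 5, 7, 13, 17, 47, ∞}.
(a,b)_2: α=-2, β=-8; u≡7, v≡3 (mod 8); ε(u)ε(v)=1·1, αω(v)=-2·1, βω(u)=-8·0; sum ≡ 1  ⇒  -1.
(a,b)_7: α=-3, u≡2; β=1, v≡2 (mod 7); (2|7)=+1, (2|7)=+1; sign (−1)^1·+1^1·+1^-3 = -1.
(a,b)_∞: sgn(7)=+, sgn(-72709)=−, so +1.
(a,b)_13: α=6, u≡5; β=3, v≡1 (mod 13); (5|13)=-1, (1|13)=+1; sign (−1)^0·-1^3·+1^6 = -1.
(a,b)_47: α=2, u≡17; β=1, v≡12 (mod 47); (17|47)=+1, (12|47)=+1; sign (−1)^0·+1^1·+1^2 = +1.
(a,b)_5: α=-2, u≡3; β=-2, v≡1 (mod 5); (3|5)=-1, (1|5)=+1; sign (−1)^0·-1^-2·+1^-2 = +1.
(a,b)_3: α=-2, u≡1; β=-2, v≡2 (mod 3); (1|3)=+1, (2|3)=-1; sign (−1)^0·+1^-2·-1^-2 = +1.
(a,b)_17: α=2, u≡11; β=1, v≡11 (mod 17); (11|17)=-1, (11|17)=-1; sign (−1)^0·-1^1·-1^2 = -1.
(7, -72709 / ℚ) ramifies at {2, 7, 13, 17}: a division algebra.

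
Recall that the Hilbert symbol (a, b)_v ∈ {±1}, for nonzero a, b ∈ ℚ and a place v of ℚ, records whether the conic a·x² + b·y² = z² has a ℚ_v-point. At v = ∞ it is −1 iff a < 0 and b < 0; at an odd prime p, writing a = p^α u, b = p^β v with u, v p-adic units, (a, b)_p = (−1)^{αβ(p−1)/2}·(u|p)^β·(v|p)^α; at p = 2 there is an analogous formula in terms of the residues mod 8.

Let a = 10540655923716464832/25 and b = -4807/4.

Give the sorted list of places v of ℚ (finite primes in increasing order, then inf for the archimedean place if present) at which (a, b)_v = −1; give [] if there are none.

[11, 23]

Mod squares: a ≡ 4147, b ≡ -4807. Check v ∈ {∞, 2, 3, 5, 11, 13, 19, 23, 29}.
v=29: a=29^1·(≡14), b=29^0·(≡9) mod 29; (14|29)=-1, (9|29)=+1; (−1)^{1·0·14}·(-1)^0·(+1)^1 = +1.
v=19: a=19^4·(≡11), b=19^1·(≡8) mod 19; (11|19)=+1, (8|19)=-1; (−1)^{4·1·9}·(+1)^1·(-1)^4 = +1.
v=3: a=3^2·(≡1), b=3^0·(≡2) mod 3; (1|3)=+1, (2|3)=-1; (−1)^{2·0·1}·(+1)^0·(-1)^2 = +1.
v=2: v_2(a)=6, v_2(b)=-2; units ≡ 3, 1 (mod 8); ε·ε+αω+βω = 1·0+6·0+-2·1 ≡ 0  ⇒  (a,b)_2 = +1.
v=∞: 4147 > 0 and -4807 < 0  ⇒  (a,b)_∞ = +1.
v=23: a=23^4·(≡17), b=23^1·(≡11) mod 23; (17|23)=-1, (11|23)=-1; (−1)^{4·1·11}·(-1)^1·(-1)^4 = -1.
v=11: a=11^3·(≡5), b=11^1·(≡9) mod 11; (5|11)=+1, (9|11)=+1; (−1)^{3·1·5}·(+1)^1·(+1)^3 = -1.
v=13: a=13^1·(≡5), b=13^0·(≡4) mod 13; (5|13)=-1, (4|13)=+1; (−1)^{1·0·6}·(-1)^0·(+1)^1 = +1.
v=5: a=5^-2·(≡2), b=5^0·(≡2) mod 5; (2|5)=-1, (2|5)=-1; (−1)^{-2·0·2}·(-1)^0·(-1)^-2 = +1.
(4147, -4807 / ℚ) ramifies at {11, 23}: a division algebra.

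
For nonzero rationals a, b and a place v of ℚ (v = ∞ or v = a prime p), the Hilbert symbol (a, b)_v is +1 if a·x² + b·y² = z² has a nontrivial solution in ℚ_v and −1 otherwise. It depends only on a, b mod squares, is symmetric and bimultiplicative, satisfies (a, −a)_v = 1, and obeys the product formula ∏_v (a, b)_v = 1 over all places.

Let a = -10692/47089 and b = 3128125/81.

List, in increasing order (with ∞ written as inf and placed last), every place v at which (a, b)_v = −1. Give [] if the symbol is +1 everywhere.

(a, b) ≡ (-33, 5005) mod (ℚ^×)²; places V = {2, 3, 5, 7, 11, 13, 31, ∞}.
(a,b)_7: α=-2, u≡2; β=1, v≡4 (mod 7); (2|7)=+1, (4|7)=+1; sign (−1)^0·+1^1·+1^-2 = +1.
(a,b)_5: α=0, u≡2; β=5, v≡1 (mod 5); (2|5)=-1, (1|5)=+1; sign (−1)^0·-1^5·+1^0 = -1.
(a,b)_2: α=2, β=0; u≡7, v≡5 (mod 8); ε(u)ε(v)=1·0, αω(v)=2·1, βω(u)=0·0; sum ≡ 0  ⇒  +1.
(a,b)_31: α=-2, u≡26; β=0, v≡20 (mod 31); (26|31)=-1, (20|31)=+1; sign (−1)^0·-1^0·+1^-2 = +1.
(a,b)_11: α=1, u≡2; β=1, v≡9 (mod 11); (2|11)=-1, (9|11)=+1; sign (−1)^1·-1^1·+1^1 = +1.
(a,b)_13: α=0, u≡11; β=1, v≡7 (mod 13); (11|13)=-1, (7|13)=-1; sign (−1)^0·-1^1·-1^0 = -1.
(a,b)_∞: sgn(-33)=−, sgn(5005)=+, so +1.
(a,b)_3: α=5, u≡1; β=-4, v≡1 (mod 3); (1|3)=+1, (1|3)=+1; sign (−1)^0·+1^-4·+1^5 = +1.
(-33, 5005 / ℚ) ramifies at {5, 13}: a division algebra.

[5, 13]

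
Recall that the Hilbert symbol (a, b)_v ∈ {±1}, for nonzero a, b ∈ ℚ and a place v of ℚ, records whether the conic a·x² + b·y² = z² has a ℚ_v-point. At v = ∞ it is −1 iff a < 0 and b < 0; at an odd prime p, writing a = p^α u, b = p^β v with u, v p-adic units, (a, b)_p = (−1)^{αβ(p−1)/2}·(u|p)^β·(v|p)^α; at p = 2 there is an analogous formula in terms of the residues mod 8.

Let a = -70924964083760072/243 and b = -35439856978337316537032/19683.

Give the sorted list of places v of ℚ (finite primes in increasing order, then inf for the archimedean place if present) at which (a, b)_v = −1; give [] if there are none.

(a, b) ≡ (-19734, -201894) mod (ℚ^×)²; places V = {2, 3, 7, 11, 13, 17, 19, 23, ∞}.
(a,b)_13: α=3, u≡9; β=4, v≡1 (mod 13); (9|13)=+1, (1|13)=+1; sign (−1)^0·+1^4·+1^3 = +1.
(a,b)_19: α=2, u≡4; β=3, v≡10 (mod 19); (4|19)=+1, (10|19)=-1; sign (−1)^0·+1^3·-1^2 = +1.
(a,b)_17: α=4, u≡14; β=6, v≡9 (mod 17); (14|17)=-1, (9|17)=+1; sign (−1)^0·-1^6·+1^4 = +1.
(a,b)_7: α=0, u≡3; β=1, v≡3 (mod 7); (3|7)=-1, (3|7)=-1; sign (−1)^0·-1^1·-1^0 = -1.
(a,b)_3: α=-5, u≡1; β=-9, v≡1 (mod 3); (1|3)=+1, (1|3)=+1; sign (−1)^1·+1^-9·+1^-5 = -1.
(a,b)_11: α=1, u≡8; β=1, v≡1 (mod 11); (8|11)=-1, (1|11)=+1; sign (−1)^1·-1^1·+1^1 = +1.
(a,b)_∞: sgn(-19734)=−, sgn(-201894)=−, so -1.
(a,b)_2: α=3, β=3; u≡5, v≡5 (mod 8); ε(u)ε(v)=0·0, αω(v)=3·1, βω(u)=3·1; sum ≡ 0  ⇒  +1.
(a,b)_23: α=3, u≡2; β=3, v≡1 (mod 23); (2|23)=+1, (1|23)=+1; sign (−1)^1·+1^3·+1^3 = -1.
(-19734, -201894 / ℚ) ramifies at {3, 7, 23, ∞}: a division algebra.

[3, 7, 23, inf]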